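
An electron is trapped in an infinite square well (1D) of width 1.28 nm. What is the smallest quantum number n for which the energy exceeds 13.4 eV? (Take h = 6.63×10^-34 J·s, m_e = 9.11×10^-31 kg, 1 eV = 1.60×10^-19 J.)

E_1 = h²/(8m_eL²) = 3.681×10^-20 J = 0.2301 eV.
Need n² > 13.4/0.2301 = 58.24, i.e. n > 7.632.
The smallest integer satisfying this is n = 8.

n = 8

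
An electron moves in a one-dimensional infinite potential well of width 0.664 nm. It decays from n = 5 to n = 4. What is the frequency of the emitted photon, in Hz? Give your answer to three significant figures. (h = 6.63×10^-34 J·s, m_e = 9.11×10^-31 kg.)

E_1 = h²/(8m_eL²) = 1.368×10^-19 J and ΔE = (5² − 4²)E_1 = 1.231×10^-18 J.
f = ΔE/h = 1.231×10^-18/6.63×10^-34 = 1.86×10^15 Hz.

f = 1.86×10^15 Hz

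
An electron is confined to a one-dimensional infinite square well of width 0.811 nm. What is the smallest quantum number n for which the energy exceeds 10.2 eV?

n = 5

E_1 = h²/(8m_eL²) = 9.160×10^-20 J = 0.5718 eV.
Need n² > 10.2/0.5718 = 17.84, i.e. n > 4.224.
The smallest integer satisfying this is n = 5.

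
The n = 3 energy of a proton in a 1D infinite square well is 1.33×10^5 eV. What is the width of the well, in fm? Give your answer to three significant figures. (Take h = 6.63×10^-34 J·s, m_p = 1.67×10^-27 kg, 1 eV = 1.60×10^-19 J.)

From E_n = n²h²/(8m_pL²), L = n·h/√(8m_pE_n).
E_3 = 1.33×10^5 eV = 2.128×10^-14 J, so L = 3·6.63×10^-34/√(8·1.67×10^-27·2.128×10^-14) = 1.18×10^-13 m = 118 fm.

L = 118 fm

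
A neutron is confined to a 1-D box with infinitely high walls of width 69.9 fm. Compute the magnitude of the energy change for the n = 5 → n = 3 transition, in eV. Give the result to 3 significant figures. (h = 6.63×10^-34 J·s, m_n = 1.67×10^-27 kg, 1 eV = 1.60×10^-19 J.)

E_1 = h²/(8m_nL²) = 6.734×10^-15 J.
|ΔE| = |5² − 3²|·E_1 = 16·6.734×10^-15 J = 1.077×10^-13 J = 6.73×10^5 eV.

|ΔE| = 6.73×10^5 eV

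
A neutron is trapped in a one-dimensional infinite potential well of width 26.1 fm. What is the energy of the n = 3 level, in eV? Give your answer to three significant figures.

For an infinite well E_n = n²h²/(8m_nL²), so E_1 = h²/(8m_nL²) = (6.626×10^-34)²/(8·1.675×10^-27·(2.61×10^-14 m)²) = 4.810×10^-14 J.
Then E_3 = 3²·E_1 = 9·4.810×10^-14 J = 4.329×10^-13 J.
Converting, E_3 = 4.329×10^-13 J / (1.602×10^-19 J/eV) = 2.70×10^6 eV.

E_3 = 2.70×10^6 eV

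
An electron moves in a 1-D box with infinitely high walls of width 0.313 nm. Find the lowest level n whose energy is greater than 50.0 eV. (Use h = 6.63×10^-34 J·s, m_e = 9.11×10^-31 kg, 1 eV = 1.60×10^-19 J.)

n = 4

E_1 = h²/(8m_eL²) = 6.156×10^-19 J = 3.848 eV.
Need n² > 50.0/3.848 = 12.99, i.e. n > 3.604.
The smallest integer satisfying this is n = 4.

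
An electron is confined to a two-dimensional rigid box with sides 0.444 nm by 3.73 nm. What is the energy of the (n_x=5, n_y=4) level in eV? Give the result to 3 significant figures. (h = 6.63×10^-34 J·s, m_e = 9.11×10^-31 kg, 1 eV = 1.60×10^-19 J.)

For a 2D rectangular well E = (h²/8m_e)·Σ n_i²/L_i² = (6.63×10^-34)²/(8·9.11×10^-31) · [5²/(0.444 nm)² + 4²/(3.73 nm)²].
Evaluating gives E = 7.718×10^-18 J = 48.2 eV.

E = 48.2 eV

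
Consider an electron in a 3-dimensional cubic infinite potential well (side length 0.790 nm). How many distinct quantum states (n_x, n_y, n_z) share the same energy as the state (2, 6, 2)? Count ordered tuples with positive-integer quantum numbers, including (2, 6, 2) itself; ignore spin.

degeneracy = 3

The level has n_x² + n_y² + n_z² = 44. The ordered positive-integer solutions are (2, 2, 6), (2, 6, 2), (6, 2, 2).
That gives 3 states.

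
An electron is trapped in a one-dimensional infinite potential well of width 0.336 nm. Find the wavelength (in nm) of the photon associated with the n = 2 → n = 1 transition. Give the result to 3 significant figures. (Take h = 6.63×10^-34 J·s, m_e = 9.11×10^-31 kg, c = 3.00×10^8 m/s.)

E_1 = h²/(8m_eL²) = 5.342×10^-19 J, so ΔE = (2² − 1²)E_1 = 1.603×10^-18 J.
λ = hc/ΔE = (6.63×10^-34·3.00×10^8)/1.603×10^-18 = 1.24×10^-7 m = 124 nm.

λ = 124 nm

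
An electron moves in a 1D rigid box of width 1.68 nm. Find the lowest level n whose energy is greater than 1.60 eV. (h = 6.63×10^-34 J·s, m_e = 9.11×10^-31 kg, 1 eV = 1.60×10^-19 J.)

n = 4

E_1 = h²/(8m_eL²) = 2.137×10^-20 J = 0.1336 eV.
Need n² > 1.60/0.1336 = 11.98, i.e. n > 3.461.
The smallest integer satisfying this is n = 4.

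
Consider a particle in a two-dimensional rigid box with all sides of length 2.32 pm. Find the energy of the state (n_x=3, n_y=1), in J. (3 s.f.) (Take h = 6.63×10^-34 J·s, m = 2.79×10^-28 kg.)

For a 2D rectangular well E = (h²/8m)·Σ n_i²/L_i² = (6.63×10^-34)²/(8·2.79×10^-28) · [3²/(2.32 pm)² + 1²/(2.32 pm)²].
Evaluating gives E = 3.66×10^-16 J.

E = 3.66×10^-16 J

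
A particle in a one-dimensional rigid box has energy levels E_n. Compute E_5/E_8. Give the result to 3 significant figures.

E_n ∝ n², so E_5/E_8 = 5²/8² = 25/64 = 0.391.

0.391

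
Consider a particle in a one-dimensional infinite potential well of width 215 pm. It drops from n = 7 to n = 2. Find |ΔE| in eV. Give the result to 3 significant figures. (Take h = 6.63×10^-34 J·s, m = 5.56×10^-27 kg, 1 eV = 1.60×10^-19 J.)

|ΔE| = 0.0601 eV

E_1 = h²/(8mL²) = 2.138×10^-22 J.
|ΔE| = |7² − 2²|·E_1 = 45·2.138×10^-22 J = 9.621×10^-21 J = 0.0601 eV.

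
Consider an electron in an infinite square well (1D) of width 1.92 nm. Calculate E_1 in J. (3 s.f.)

For an infinite well E_n = n²h²/(8m_eL²), so E_1 = h²/(8m_eL²) = (6.626×10^-34)²/(8·9.109×10^-31·(1.92×10^-9 m)²) = 1.634×10^-20 J.

E_1 = 1.63×10^-20 J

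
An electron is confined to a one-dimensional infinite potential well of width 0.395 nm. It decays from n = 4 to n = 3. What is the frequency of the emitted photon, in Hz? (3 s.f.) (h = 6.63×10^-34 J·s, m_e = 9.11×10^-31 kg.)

f = 4.08×10^15 Hz

E_1 = h²/(8m_eL²) = 3.866×10^-19 J and ΔE = (4² − 3²)E_1 = 2.706×10^-18 J.
f = ΔE/h = 2.706×10^-18/6.63×10^-34 = 4.08×10^15 Hz.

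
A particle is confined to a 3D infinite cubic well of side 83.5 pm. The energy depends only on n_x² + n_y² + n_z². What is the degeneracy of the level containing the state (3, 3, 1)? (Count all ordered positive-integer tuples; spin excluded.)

The level has n_x² + n_y² + n_z² = 19. The ordered positive-integer solutions are (1, 3, 3), (3, 1, 3), (3, 3, 1).
That gives 3 states.

degeneracy = 3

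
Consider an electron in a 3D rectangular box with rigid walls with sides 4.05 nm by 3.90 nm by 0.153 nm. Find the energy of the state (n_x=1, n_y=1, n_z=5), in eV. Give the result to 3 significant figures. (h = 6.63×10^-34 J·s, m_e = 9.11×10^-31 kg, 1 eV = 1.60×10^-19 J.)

E = 403 eV

For a 3D rectangular well E = (h²/8m_e)·Σ n_i²/L_i² = (6.63×10^-34)²/(8·9.11×10^-31) · [1²/(4.05 nm)² + 1²/(3.90 nm)² + 5²/(0.153 nm)²].
Evaluating gives E = 6.442×10^-17 J = 403 eV.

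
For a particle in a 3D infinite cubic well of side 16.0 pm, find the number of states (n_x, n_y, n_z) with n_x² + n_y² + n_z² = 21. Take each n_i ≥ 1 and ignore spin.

degeneracy = 6

The level has n_x² + n_y² + n_z² = 21. The ordered positive-integer solutions are (1, 2, 4), (1, 4, 2), (2, 1, 4), (2, 4, 1), (4, 1, 2), (4, 2, 1).
That gives 6 states.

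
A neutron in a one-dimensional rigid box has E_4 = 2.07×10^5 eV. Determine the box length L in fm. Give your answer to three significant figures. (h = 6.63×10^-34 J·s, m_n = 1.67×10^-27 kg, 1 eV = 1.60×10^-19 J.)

L = 126 fm

From E_n = n²h²/(8m_nL²), L = n·h/√(8m_nE_n).
E_4 = 2.07×10^5 eV = 3.312×10^-14 J, so L = 4·6.63×10^-34/√(8·1.67×10^-27·3.312×10^-14) = 1.26×10^-13 m = 126 fm.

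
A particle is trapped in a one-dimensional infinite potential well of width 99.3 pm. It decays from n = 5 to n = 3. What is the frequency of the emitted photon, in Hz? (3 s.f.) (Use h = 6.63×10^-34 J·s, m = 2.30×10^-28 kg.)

E_1 = h²/(8mL²) = 2.423×10^-20 J and ΔE = (5² − 3²)E_1 = 3.877×10^-19 J.
f = ΔE/h = 3.877×10^-19/6.63×10^-34 = 5.85×10^14 Hz.

f = 5.85×10^14 Hz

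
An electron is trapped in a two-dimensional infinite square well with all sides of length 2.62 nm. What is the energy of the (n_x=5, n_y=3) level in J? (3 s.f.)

E = 2.98×10^-19 J

For a 2D rectangular well E = (h²/8m_e)·Σ n_i²/L_i² = (6.626×10^-34)²/(8·9.109×10^-31) · [5²/(2.62 nm)² + 3²/(2.62 nm)²].
Evaluating gives E = 2.98×10^-19 J.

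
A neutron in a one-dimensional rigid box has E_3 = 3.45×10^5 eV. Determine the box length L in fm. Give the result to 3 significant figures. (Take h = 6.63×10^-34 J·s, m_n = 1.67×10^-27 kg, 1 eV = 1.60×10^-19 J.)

From E_n = n²h²/(8m_nL²), L = n·h/√(8m_nE_n).
E_3 = 3.45×10^5 eV = 5.520×10^-14 J, so L = 3·6.63×10^-34/√(8·1.67×10^-27·5.520×10^-14) = 7.32×10^-14 m = 73.2 fm.

L = 73.2 fm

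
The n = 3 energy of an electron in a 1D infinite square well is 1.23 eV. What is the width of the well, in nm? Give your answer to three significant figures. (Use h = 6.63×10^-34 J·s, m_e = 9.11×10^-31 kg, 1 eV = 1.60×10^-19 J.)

From E_n = n²h²/(8m_eL²), L = n·h/√(8m_eE_n).
E_3 = 1.23 eV = 1.968×10^-19 J, so L = 3·6.63×10^-34/√(8·9.11×10^-31·1.968×10^-19) = 1.66×10^-9 m = 1.66 nm.

L = 1.66 nm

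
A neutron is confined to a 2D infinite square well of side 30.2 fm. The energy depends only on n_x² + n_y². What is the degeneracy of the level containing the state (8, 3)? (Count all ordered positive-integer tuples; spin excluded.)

degeneracy = 2

The level has n_x² + n_y² = 73. The ordered positive-integer solutions are (3, 8), (8, 3).
That gives 2 states.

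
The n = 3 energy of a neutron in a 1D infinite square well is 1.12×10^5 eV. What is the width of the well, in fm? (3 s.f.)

L = 128 fm

From E_n = n²h²/(8m_nL²), L = n·h/√(8m_nE_n).
E_3 = 1.12×10^5 eV = 1.794×10^-14 J, so L = 3·6.626×10^-34/√(8·1.675×10^-27·1.794×10^-14) = 1.28×10^-13 m = 128 fm.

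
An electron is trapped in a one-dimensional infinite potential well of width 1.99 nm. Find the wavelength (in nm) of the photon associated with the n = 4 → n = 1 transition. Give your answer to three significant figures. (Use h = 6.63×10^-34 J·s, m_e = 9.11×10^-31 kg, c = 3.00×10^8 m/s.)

λ = 871 nm

E_1 = h²/(8m_eL²) = 1.523×10^-20 J, so ΔE = (4² − 1²)E_1 = 2.284×10^-19 J.
λ = hc/ΔE = (6.63×10^-34·3.00×10^8)/2.284×10^-19 = 8.71×10^-7 m = 871 nm.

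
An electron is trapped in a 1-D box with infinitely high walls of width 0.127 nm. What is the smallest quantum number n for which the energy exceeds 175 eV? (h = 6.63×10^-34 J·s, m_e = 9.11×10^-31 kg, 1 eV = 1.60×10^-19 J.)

E_1 = h²/(8m_eL²) = 3.739×10^-18 J = 23.37 eV.
Need n² > 175/23.37 = 7.488, i.e. n > 2.736.
The smallest integer satisfying this is n = 3.

n = 3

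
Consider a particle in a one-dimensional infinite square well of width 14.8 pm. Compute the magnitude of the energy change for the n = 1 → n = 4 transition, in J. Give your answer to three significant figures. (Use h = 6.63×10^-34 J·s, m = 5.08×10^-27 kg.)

E_1 = h²/(8mL²) = 4.938×10^-20 J.
|ΔE| = |1² − 4²|·E_1 = 15·4.938×10^-20 J = 7.41×10^-19 J.

|ΔE| = 7.41×10^-19 J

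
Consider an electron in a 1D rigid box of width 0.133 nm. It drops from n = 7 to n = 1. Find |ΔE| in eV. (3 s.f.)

E_1 = h²/(8m_eL²) = 3.406×10^-18 J.
|ΔE| = |7² − 1²|·E_1 = 48·3.406×10^-18 J = 1.635×10^-16 J = 1.02×10^3 eV.

|ΔE| = 1.02×10^3 eV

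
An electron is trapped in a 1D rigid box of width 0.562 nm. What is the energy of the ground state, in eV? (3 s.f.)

For an infinite well E_n = n²h²/(8m_eL²), so E_1 = h²/(8m_eL²) = (6.626×10^-34)²/(8·9.109×10^-31·(5.62×10^-10 m)²) = 1.908×10^-19 J.
Converting, E_1 = 1.908×10^-19 J / (1.602×10^-19 J/eV) = 1.19 eV.

E_1 = 1.19 eV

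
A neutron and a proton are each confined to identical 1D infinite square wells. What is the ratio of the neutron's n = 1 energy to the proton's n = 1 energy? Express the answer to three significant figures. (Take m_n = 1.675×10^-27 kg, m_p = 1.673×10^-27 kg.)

0.999

E_n ∝ 1/m at fixed n and L, so the ratio is m_p/m_n = 1.673×10^-27/1.675×10^-27 = 0.999.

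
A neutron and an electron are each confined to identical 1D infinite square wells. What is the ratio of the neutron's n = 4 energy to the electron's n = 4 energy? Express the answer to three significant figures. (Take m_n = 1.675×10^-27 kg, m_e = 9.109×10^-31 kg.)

E_n ∝ 1/m at fixed n and L, so the ratio is m_e/m_n = 9.109×10^-31/1.675×10^-27 = 5.44×10^-4.

5.44×10^-4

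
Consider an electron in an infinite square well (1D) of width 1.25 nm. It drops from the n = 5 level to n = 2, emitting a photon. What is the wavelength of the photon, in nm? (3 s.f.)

λ = 245 nm

E_1 = h²/(8m_eL²) = 3.856×10^-20 J, so ΔE = (5² − 2²)E_1 = 8.098×10^-19 J.
λ = hc/ΔE = (6.626×10^-34·2.998×10^8)/8.098×10^-19 = 2.45×10^-7 m = 245 nm.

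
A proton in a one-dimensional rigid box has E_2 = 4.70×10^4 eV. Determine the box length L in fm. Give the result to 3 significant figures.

L = 132 fm

From E_n = n²h²/(8m_pL²), L = n·h/√(8m_pE_n).
E_2 = 4.70×10^4 eV = 7.529×10^-15 J, so L = 2·6.626×10^-34/√(8·1.673×10^-27·7.529×10^-15) = 1.32×10^-13 m = 132 fm.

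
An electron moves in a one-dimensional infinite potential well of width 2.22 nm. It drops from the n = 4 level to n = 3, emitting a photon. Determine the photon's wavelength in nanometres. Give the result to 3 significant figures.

λ = 2.32×10^3 nm

E_1 = h²/(8m_eL²) = 1.222×10^-20 J, so ΔE = (4² − 3²)E_1 = 8.554×10^-20 J.
λ = hc/ΔE = (6.626×10^-34·2.998×10^8)/8.554×10^-20 = 2.32×10^-6 m = 2.32×10^3 nm.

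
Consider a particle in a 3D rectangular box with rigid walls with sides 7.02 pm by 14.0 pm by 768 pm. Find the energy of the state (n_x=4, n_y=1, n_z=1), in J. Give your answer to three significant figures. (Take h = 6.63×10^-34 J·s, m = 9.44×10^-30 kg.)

E = 1.92×10^-15 J

For a 3D rectangular well E = (h²/8m)·Σ n_i²/L_i² = (6.63×10^-34)²/(8·9.44×10^-30) · [4²/(7.02 pm)² + 1²/(14.0 pm)² + 1²/(768 pm)²].
Evaluating gives E = 1.92×10^-15 J.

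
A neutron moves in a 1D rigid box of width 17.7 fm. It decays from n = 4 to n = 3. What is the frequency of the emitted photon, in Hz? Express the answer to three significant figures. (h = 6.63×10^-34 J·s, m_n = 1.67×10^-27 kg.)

f = 1.11×10^21 Hz

E_1 = h²/(8m_nL²) = 1.050×10^-13 J and ΔE = (4² − 3²)E_1 = 7.350×10^-13 J.
f = ΔE/h = 7.350×10^-13/6.63×10^-34 = 1.11×10^21 Hz.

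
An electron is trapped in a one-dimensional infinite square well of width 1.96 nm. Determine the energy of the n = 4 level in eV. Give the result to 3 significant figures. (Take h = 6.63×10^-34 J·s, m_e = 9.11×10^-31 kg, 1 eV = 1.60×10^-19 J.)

For an infinite well E_n = n²h²/(8m_eL²), so E_1 = h²/(8m_eL²) = (6.63×10^-34)²/(8·9.11×10^-31·(1.96×10^-9 m)²) = 1.570×10^-20 J.
Then E_4 = 4²·E_1 = 16·1.570×10^-20 J = 2.512×10^-19 J.
Converting, E_4 = 2.512×10^-19 J / (1.60×10^-19 J/eV) = 1.57 eV.

E_4 = 1.57 eV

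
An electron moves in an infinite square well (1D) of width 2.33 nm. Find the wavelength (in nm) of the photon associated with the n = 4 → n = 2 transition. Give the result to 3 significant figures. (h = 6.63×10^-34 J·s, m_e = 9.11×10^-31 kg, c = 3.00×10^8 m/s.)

λ = 1.49×10^3 nm

E_1 = h²/(8m_eL²) = 1.111×10^-20 J, so ΔE = (4² − 2²)E_1 = 1.333×10^-19 J.
λ = hc/ΔE = (6.63×10^-34·3.00×10^8)/1.333×10^-19 = 1.49×10^-6 m = 1.49×10^3 nm.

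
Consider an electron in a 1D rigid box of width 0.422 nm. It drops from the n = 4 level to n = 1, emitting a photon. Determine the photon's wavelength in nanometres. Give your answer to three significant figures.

λ = 39.1 nm

E_1 = h²/(8m_eL²) = 3.383×10^-19 J, so ΔE = (4² − 1²)E_1 = 5.075×10^-18 J.
λ = hc/ΔE = (6.626×10^-34·2.998×10^8)/5.075×10^-18 = 3.91×10^-8 m = 39.1 nm.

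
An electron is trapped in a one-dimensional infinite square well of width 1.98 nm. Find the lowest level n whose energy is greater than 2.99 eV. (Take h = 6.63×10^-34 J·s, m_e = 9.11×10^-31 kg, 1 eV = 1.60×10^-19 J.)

n = 6

E_1 = h²/(8m_eL²) = 1.538×10^-20 J = 0.09613 eV.
Need n² > 2.99/0.09613 = 31.10, i.e. n > 5.577.
The smallest integer satisfying this is n = 6.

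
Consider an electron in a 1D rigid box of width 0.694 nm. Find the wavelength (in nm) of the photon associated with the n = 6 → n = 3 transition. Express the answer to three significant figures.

E_1 = h²/(8m_eL²) = 1.251×10^-19 J, so ΔE = (6² − 3²)E_1 = 3.378×10^-18 J.
λ = hc/ΔE = (6.626×10^-34·2.998×10^8)/3.378×10^-18 = 5.88×10^-8 m = 58.8 nm.

λ = 58.8 nm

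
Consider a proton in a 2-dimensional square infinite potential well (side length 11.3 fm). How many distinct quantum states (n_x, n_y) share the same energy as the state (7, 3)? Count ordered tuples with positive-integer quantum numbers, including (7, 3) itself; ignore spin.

degeneracy = 2

The level has n_x² + n_y² = 58. The ordered positive-integer solutions are (3, 7), (7, 3).
That gives 2 states.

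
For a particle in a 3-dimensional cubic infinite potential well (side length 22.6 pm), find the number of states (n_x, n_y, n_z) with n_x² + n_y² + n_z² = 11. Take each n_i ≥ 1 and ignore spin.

The level has n_x² + n_y² + n_z² = 11. The ordered positive-integer solutions are (1, 1, 3), (1, 3, 1), (3, 1, 1).
That gives 3 states.

degeneracy = 3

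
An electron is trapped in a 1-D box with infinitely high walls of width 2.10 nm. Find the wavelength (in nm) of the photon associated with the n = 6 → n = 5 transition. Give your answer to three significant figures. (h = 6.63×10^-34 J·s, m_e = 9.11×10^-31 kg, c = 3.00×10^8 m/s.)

λ = 1.32×10^3 nm

E_1 = h²/(8m_eL²) = 1.368×10^-20 J, so ΔE = (6² − 5²)E_1 = 1.505×10^-19 J.
λ = hc/ΔE = (6.63×10^-34·3.00×10^8)/1.505×10^-19 = 1.32×10^-6 m = 1.32×10^3 nm.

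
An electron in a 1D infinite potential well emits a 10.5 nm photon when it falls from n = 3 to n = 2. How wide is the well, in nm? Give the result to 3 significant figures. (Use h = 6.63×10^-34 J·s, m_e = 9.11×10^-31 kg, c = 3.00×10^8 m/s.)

The photon carries ΔE = hc/λ = 6.63×10^-34·3.00×10^8/1.05×10^-8 m = 1.894×10^-17 J.
Since ΔE = (3² − 2²)E_1, E_1 = 3.788×10^-18 J, and L = h/√(8m_eE_1) = 1.26×10^-10 m = 0.126 nm.

L = 0.126 nm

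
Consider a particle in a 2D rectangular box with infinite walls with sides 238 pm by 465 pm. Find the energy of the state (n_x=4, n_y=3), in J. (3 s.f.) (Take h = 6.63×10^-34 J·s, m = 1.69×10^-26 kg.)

E = 1.05×10^-21 J

For a 2D rectangular well E = (h²/8m)·Σ n_i²/L_i² = (6.63×10^-34)²/(8·1.69×10^-26) · [4²/(238 pm)² + 3²/(465 pm)²].
Evaluating gives E = 1.05×10^-21 J.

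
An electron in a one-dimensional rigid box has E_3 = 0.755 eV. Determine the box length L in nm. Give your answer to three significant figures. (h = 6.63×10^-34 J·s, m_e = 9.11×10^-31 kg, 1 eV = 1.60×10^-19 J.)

L = 2.12 nm

From E_n = n²h²/(8m_eL²), L = n·h/√(8m_eE_n).
E_3 = 0.755 eV = 1.208×10^-19 J, so L = 3·6.63×10^-34/√(8·9.11×10^-31·1.208×10^-19) = 2.12×10^-9 m = 2.12 nm.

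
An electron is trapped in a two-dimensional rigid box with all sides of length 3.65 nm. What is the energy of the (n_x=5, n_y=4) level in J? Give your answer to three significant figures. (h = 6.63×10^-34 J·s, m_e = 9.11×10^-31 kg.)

E = 1.86×10^-19 J

For a 2D rectangular well E = (h²/8m_e)·Σ n_i²/L_i² = (6.63×10^-34)²/(8·9.11×10^-31) · [5²/(3.65 nm)² + 4²/(3.65 nm)²].
Evaluating gives E = 1.86×10^-19 J.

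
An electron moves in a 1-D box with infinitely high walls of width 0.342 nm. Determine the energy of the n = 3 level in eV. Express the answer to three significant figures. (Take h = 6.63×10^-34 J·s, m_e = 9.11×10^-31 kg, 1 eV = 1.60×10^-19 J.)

E_3 = 29.0 eV

For an infinite well E_n = n²h²/(8m_eL²), so E_1 = h²/(8m_eL²) = (6.63×10^-34)²/(8·9.11×10^-31·(3.42×10^-10 m)²) = 5.157×10^-19 J.
Then E_3 = 3²·E_1 = 9·5.157×10^-19 J = 4.641×10^-18 J.
Converting, E_3 = 4.641×10^-18 J / (1.60×10^-19 J/eV) = 29.0 eV.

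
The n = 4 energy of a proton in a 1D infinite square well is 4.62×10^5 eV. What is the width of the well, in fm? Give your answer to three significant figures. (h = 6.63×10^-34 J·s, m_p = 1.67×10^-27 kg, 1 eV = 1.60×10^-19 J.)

From E_n = n²h²/(8m_pL²), L = n·h/√(8m_pE_n).
E_4 = 4.62×10^5 eV = 7.392×10^-14 J, so L = 4·6.63×10^-34/√(8·1.67×10^-27·7.392×10^-14) = 8.44×10^-14 m = 84.4 fm.

L = 84.4 fm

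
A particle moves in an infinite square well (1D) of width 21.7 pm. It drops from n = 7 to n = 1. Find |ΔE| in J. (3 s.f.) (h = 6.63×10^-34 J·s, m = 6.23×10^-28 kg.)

E_1 = h²/(8mL²) = 1.873×10^-19 J.
|ΔE| = |7² − 1²|·E_1 = 48·1.873×10^-19 J = 8.99×10^-18 J.

|ΔE| = 8.99×10^-18 J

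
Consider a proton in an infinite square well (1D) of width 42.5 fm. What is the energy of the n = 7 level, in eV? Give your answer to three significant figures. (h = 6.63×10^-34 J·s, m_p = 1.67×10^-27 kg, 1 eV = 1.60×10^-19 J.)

For an infinite well E_n = n²h²/(8m_pL²), so E_1 = h²/(8m_pL²) = (6.63×10^-34)²/(8·1.67×10^-27·(4.25×10^-14 m)²) = 1.822×10^-14 J.
Then E_7 = 7²·E_1 = 49·1.822×10^-14 J = 8.928×10^-13 J.
Converting, E_7 = 8.928×10^-13 J / (1.60×10^-19 J/eV) = 5.58×10^6 eV.

E_7 = 5.58×10^6 eV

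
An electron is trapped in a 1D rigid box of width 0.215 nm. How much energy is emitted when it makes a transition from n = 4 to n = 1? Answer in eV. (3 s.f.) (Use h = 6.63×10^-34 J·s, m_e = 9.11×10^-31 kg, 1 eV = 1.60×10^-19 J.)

E_1 = h²/(8m_eL²) = 1.305×10^-18 J.
|ΔE| = |4² − 1²|·E_1 = 15·1.305×10^-18 J = 1.957×10^-17 J = 122 eV.

|ΔE| = 122 eV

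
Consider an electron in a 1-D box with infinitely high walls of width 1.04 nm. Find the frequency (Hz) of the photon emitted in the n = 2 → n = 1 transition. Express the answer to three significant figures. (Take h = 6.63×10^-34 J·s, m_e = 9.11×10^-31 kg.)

E_1 = h²/(8m_eL²) = 5.576×10^-20 J and ΔE = (2² − 1²)E_1 = 1.673×10^-19 J.
f = ΔE/h = 1.673×10^-19/6.63×10^-34 = 2.52×10^14 Hz.

f = 2.52×10^14 Hz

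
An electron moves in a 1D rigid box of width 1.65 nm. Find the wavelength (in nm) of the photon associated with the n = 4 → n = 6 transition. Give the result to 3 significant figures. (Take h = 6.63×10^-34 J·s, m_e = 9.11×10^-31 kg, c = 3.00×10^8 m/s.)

λ = 449 nm

E_1 = h²/(8m_eL²) = 2.215×10^-20 J, so ΔE = (6² − 4²)E_1 = 4.430×10^-19 J.
λ = hc/ΔE = (6.63×10^-34·3.00×10^8)/4.430×10^-19 = 4.49×10^-7 m = 449 nm.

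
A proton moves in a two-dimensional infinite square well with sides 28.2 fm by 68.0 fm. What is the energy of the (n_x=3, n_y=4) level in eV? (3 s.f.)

E = 3.03×10^6 eV

For a 2D rectangular well E = (h²/8m_p)·Σ n_i²/L_i² = (6.626×10^-34)²/(8·1.673×10^-27) · [3²/(28.2 fm)² + 4²/(68.0 fm)²].
Evaluating gives E = 4.848×10^-13 J = 3.03×10^6 eV.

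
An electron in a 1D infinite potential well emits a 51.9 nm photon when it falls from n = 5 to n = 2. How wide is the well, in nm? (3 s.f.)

The photon carries ΔE = hc/λ = 6.626×10^-34·2.998×10^8/5.19×10^-8 m = 3.828×10^-18 J.
Since ΔE = (5² − 2²)E_1, E_1 = 1.823×10^-19 J, and L = h/√(8m_eE_1) = 5.75×10^-10 m = 0.575 nm.

L = 0.575 nm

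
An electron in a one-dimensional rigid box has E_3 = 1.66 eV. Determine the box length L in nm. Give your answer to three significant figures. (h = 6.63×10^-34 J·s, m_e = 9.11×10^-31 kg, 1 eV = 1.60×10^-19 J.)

L = 1.43 nm

From E_n = n²h²/(8m_eL²), L = n·h/√(8m_eE_n).
E_3 = 1.66 eV = 2.656×10^-19 J, so L = 3·6.63×10^-34/√(8·9.11×10^-31·2.656×10^-19) = 1.43×10^-9 m = 1.43 nm.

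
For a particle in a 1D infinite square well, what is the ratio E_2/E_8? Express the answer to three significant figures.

E_n ∝ n², so E_2/E_8 = 2²/8² = 4/64 = 0.0625.

0.0625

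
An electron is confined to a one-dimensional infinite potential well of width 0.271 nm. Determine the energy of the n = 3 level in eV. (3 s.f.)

For an infinite well E_n = n²h²/(8m_eL²), so E_1 = h²/(8m_eL²) = (6.626×10^-34)²/(8·9.109×10^-31·(2.71×10^-10 m)²) = 8.204×10^-19 J.
Then E_3 = 3²·E_1 = 9·8.204×10^-19 J = 7.384×10^-18 J.
Converting, E_3 = 7.384×10^-18 J / (1.602×10^-19 J/eV) = 46.1 eV.

E_3 = 46.1 eV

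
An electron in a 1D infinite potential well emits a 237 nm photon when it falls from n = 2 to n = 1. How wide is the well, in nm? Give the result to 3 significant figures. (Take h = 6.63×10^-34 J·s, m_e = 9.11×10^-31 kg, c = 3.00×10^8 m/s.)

L = 0.464 nm

The photon carries ΔE = hc/λ = 6.63×10^-34·3.00×10^8/2.37×10^-7 m = 8.392×10^-19 J.
Since ΔE = (2² − 1²)E_1, E_1 = 2.797×10^-19 J, and L = h/√(8m_eE_1) = 4.64×10^-10 m = 0.464 nm.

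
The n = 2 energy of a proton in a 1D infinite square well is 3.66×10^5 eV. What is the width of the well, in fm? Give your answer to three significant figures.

L = 47.3 fm

From E_n = n²h²/(8m_pL²), L = n·h/√(8m_pE_n).
E_2 = 3.66×10^5 eV = 5.863×10^-14 J, so L = 2·6.626×10^-34/√(8·1.673×10^-27·5.863×10^-14) = 4.73×10^-14 m = 47.3 fm.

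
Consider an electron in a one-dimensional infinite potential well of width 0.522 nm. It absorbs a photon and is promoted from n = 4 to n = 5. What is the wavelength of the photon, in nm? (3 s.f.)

λ = 99.8 nm

E_1 = h²/(8m_eL²) = 2.211×10^-19 J, so ΔE = (5² − 4²)E_1 = 1.990×10^-18 J.
λ = hc/ΔE = (6.626×10^-34·2.998×10^8)/1.990×10^-18 = 9.98×10^-8 m = 99.8 nm.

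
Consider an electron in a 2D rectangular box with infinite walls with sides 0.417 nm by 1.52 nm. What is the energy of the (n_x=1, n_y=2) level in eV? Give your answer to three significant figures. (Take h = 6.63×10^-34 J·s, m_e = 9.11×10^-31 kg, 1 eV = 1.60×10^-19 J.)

E = 2.82 eV

For a 2D rectangular well E = (h²/8m_e)·Σ n_i²/L_i² = (6.63×10^-34)²/(8·9.11×10^-31) · [1²/(0.417 nm)² + 2²/(1.52 nm)²].
Evaluating gives E = 4.513×10^-19 J = 2.82 eV.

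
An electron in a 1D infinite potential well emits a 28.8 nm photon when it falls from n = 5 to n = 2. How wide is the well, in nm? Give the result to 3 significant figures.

The photon carries ΔE = hc/λ = 6.626×10^-34·2.998×10^8/2.88×10^-8 m = 6.897×10^-18 J.
Since ΔE = (5² − 2²)E_1, E_1 = 3.284×10^-19 J, and L = h/√(8m_eE_1) = 4.28×10^-10 m = 0.428 nm.

L = 0.428 nm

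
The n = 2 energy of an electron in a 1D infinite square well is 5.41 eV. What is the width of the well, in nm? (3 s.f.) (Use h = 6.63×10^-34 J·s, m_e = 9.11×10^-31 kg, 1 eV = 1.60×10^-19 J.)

From E_n = n²h²/(8m_eL²), L = n·h/√(8m_eE_n).
E_2 = 5.41 eV = 8.656×10^-19 J, so L = 2·6.63×10^-34/√(8·9.11×10^-31·8.656×10^-19) = 5.28×10^-10 m = 0.528 nm.

L = 0.528 nm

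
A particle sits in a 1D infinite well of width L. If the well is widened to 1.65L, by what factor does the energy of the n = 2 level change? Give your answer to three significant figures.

E_n ∝ 1/L², so the energy scales by 1/1.65² = 0.367.

0.367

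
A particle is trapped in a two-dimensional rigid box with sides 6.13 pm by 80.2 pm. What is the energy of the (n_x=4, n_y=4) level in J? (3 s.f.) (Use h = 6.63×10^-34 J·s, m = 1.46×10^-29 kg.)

For a 2D rectangular well E = (h²/8m)·Σ n_i²/L_i² = (6.63×10^-34)²/(8·1.46×10^-29) · [4²/(6.13 pm)² + 4²/(80.2 pm)²].
Evaluating gives E = 1.61×10^-15 J.

E = 1.61×10^-15 J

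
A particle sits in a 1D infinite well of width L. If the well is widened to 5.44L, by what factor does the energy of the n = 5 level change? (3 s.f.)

0.0338

E_n ∝ 1/L², so the energy scales by 1/5.44² = 0.0338.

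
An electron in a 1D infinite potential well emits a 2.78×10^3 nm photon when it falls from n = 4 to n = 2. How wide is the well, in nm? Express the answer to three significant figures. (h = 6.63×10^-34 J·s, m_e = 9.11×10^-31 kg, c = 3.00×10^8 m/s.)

The photon carries ΔE = hc/λ = 6.63×10^-34·3.00×10^8/2.78×10^-6 m = 7.155×10^-20 J.
Since ΔE = (4² − 2²)E_1, E_1 = 5.963×10^-21 J, and L = h/√(8m_eE_1) = 3.18×10^-9 m = 3.18 nm.

L = 3.18 nm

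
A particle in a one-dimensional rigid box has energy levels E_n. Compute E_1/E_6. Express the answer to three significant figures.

0.0278

E_n ∝ n², so E_1/E_6 = 1²/6² = 1/36 = 0.0278.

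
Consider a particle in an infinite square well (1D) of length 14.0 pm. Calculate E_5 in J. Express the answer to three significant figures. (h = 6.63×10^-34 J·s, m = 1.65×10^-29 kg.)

For an infinite well E_n = n²h²/(8mL²), so E_1 = h²/(8mL²) = (6.63×10^-34)²/(8·1.65×10^-29·(1.40×10^-11 m)²) = 1.699×10^-17 J.
Then E_5 = 5²·E_1 = 25·1.699×10^-17 J = 4.25×10^-16 J.

E_5 = 4.25×10^-16 J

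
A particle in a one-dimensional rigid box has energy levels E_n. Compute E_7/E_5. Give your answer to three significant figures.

1.96

E_n ∝ n², so E_7/E_5 = 7²/5² = 49/25 = 1.96.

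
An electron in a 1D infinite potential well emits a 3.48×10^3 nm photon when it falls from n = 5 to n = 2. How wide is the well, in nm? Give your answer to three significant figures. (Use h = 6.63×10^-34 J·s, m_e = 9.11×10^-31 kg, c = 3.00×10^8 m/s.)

L = 4.71 nm

The photon carries ΔE = hc/λ = 6.63×10^-34·3.00×10^8/3.48×10^-6 m = 5.716×10^-20 J.
Since ΔE = (5² − 2²)E_1, E_1 = 2.722×10^-21 J, and L = h/√(8m_eE_1) = 4.71×10^-9 m = 4.71 nm.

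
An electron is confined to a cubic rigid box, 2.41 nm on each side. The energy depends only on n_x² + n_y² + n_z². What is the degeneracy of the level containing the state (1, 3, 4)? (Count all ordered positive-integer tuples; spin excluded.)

degeneracy = 6

The level has n_x² + n_y² + n_z² = 26. The ordered positive-integer solutions are (1, 3, 4), (1, 4, 3), (3, 1, 4), (3, 4, 1), (4, 1, 3), (4, 3, 1).
That gives 6 states.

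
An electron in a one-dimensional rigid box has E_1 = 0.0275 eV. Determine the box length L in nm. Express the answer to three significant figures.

L = 3.70 nm

From E_n = n²h²/(8m_eL²), L = n·h/√(8m_eE_n).
E_1 = 0.0275 eV = 4.406×10^-21 J, so L = 1·6.626×10^-34/√(8·9.109×10^-31·4.406×10^-21) = 3.70×10^-9 m = 3.70 nm.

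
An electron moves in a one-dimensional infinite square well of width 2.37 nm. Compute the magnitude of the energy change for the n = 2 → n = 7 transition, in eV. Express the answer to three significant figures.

|ΔE| = 3.01 eV

E_1 = h²/(8m_eL²) = 1.073×10^-20 J.
|ΔE| = |2² − 7²|·E_1 = 45·1.073×10^-20 J = 4.828×10^-19 J = 3.01 eV.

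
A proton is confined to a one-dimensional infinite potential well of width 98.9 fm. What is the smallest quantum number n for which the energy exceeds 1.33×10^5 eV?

E_1 = h²/(8m_pL²) = 3.354×10^-15 J = 2.094×10^4 eV.
Need n² > 1.33×10^5/2.094×10^4 = 6.351, i.e. n > 2.520.
The smallest integer satisfying this is n = 3.

n = 3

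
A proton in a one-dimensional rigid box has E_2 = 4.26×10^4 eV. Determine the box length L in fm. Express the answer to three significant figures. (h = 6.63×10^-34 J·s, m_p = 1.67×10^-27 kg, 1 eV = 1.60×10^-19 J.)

L = 139 fm

From E_n = n²h²/(8m_pL²), L = n·h/√(8m_pE_n).
E_2 = 4.26×10^4 eV = 6.816×10^-15 J, so L = 2·6.63×10^-34/√(8·1.67×10^-27·6.816×10^-15) = 1.39×10^-13 m = 139 fm.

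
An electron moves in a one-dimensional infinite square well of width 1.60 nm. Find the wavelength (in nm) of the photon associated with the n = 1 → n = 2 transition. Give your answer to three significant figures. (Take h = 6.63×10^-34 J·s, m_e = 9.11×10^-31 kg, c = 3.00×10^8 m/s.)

λ = 2.81×10^3 nm

E_1 = h²/(8m_eL²) = 2.356×10^-20 J, so ΔE = (2² − 1²)E_1 = 7.068×10^-20 J.
λ = hc/ΔE = (6.63×10^-34·3.00×10^8)/7.068×10^-20 = 2.81×10^-6 m = 2.81×10^3 nm.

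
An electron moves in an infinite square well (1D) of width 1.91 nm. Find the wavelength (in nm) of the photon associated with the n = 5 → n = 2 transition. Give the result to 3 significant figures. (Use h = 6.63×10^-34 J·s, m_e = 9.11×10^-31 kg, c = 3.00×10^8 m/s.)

λ = 573 nm

E_1 = h²/(8m_eL²) = 1.653×10^-20 J, so ΔE = (5² − 2²)E_1 = 3.471×10^-19 J.
λ = hc/ΔE = (6.63×10^-34·3.00×10^8)/3.471×10^-19 = 5.73×10^-7 m = 573 nm.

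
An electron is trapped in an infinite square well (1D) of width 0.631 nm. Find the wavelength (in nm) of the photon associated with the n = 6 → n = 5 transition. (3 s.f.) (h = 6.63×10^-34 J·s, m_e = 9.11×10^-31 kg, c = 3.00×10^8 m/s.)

λ = 119 nm

E_1 = h²/(8m_eL²) = 1.515×10^-19 J, so ΔE = (6² − 5²)E_1 = 1.666×10^-18 J.
λ = hc/ΔE = (6.63×10^-34·3.00×10^8)/1.666×10^-18 = 1.19×10^-7 m = 119 nm.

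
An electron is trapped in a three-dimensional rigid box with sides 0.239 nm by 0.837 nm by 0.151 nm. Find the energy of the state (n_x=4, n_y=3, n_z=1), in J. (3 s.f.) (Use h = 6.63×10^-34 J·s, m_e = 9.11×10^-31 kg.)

For a 3D rectangular well E = (h²/8m_e)·Σ n_i²/L_i² = (6.63×10^-34)²/(8·9.11×10^-31) · [4²/(0.239 nm)² + 3²/(0.837 nm)² + 1²/(0.151 nm)²].
Evaluating gives E = 2.03×10^-17 J.

E = 2.03×10^-17 J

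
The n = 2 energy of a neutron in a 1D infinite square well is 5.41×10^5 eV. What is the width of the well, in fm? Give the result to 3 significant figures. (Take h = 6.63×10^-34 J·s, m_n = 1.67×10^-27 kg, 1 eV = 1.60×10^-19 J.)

L = 39.0 fm

From E_n = n²h²/(8m_nL²), L = n·h/√(8m_nE_n).
E_2 = 5.41×10^5 eV = 8.656×10^-14 J, so L = 2·6.63×10^-34/√(8·1.67×10^-27·8.656×10^-14) = 3.90×10^-14 m = 39.0 fm.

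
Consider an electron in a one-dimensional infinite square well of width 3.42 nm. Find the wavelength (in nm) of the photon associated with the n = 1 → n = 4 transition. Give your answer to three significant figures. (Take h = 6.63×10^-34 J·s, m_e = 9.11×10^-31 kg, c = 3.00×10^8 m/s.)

E_1 = h²/(8m_eL²) = 5.157×10^-21 J, so ΔE = (4² − 1²)E_1 = 7.735×10^-20 J.
λ = hc/ΔE = (6.63×10^-34·3.00×10^8)/7.735×10^-20 = 2.57×10^-6 m = 2.57×10^3 nm.

λ = 2.57×10^3 nm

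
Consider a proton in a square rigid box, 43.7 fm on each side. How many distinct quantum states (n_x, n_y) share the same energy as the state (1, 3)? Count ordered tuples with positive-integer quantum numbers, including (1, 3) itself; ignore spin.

degeneracy = 2

The level has n_x² + n_y² = 10. The ordered positive-integer solutions are (1, 3), (3, 1).
That gives 2 states.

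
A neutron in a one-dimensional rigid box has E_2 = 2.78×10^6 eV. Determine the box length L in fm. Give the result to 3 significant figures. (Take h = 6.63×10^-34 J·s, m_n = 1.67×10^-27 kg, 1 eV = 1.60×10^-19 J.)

L = 17.2 fm

From E_n = n²h²/(8m_nL²), L = n·h/√(8m_nE_n).
E_2 = 2.78×10^6 eV = 4.448×10^-13 J, so L = 2·6.63×10^-34/√(8·1.67×10^-27·4.448×10^-13) = 1.72×10^-14 m = 17.2 fm.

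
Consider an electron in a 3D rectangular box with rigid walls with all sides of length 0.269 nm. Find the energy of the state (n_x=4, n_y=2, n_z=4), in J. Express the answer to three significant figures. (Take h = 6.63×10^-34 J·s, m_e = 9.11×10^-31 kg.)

For a 3D rectangular well E = (h²/8m_e)·Σ n_i²/L_i² = (6.63×10^-34)²/(8·9.11×10^-31) · [4²/(0.269 nm)² + 2²/(0.269 nm)² + 4²/(0.269 nm)²].
Evaluating gives E = 3.00×10^-17 J.

E = 3.00×10^-17 J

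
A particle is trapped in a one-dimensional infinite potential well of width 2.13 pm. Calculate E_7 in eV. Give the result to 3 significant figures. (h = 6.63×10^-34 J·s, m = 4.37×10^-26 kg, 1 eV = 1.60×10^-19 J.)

E_7 = 84.9 eV

For an infinite well E_n = n²h²/(8mL²), so E_1 = h²/(8mL²) = (6.63×10^-34)²/(8·4.37×10^-26·(2.13×10^-12 m)²) = 2.771×10^-19 J.
Then E_7 = 7²·E_1 = 49·2.771×10^-19 J = 1.358×10^-17 J.
Converting, E_7 = 1.358×10^-17 J / (1.60×10^-19 J/eV) = 84.9 eV.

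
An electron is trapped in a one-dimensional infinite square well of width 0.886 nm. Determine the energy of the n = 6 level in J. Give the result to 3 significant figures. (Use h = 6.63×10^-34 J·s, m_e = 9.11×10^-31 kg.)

E_6 = 2.77×10^-18 J

For an infinite well E_n = n²h²/(8m_eL²), so E_1 = h²/(8m_eL²) = (6.63×10^-34)²/(8·9.11×10^-31·(8.86×10^-10 m)²) = 7.683×10^-20 J.
Then E_6 = 6²·E_1 = 36·7.683×10^-20 J = 2.77×10^-18 J.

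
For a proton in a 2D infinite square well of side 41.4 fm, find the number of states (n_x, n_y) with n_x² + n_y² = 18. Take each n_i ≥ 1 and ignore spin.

degeneracy = 1

The level has n_x² + n_y² = 18. The ordered positive-integer solutions are (3, 3).
That gives 1 state.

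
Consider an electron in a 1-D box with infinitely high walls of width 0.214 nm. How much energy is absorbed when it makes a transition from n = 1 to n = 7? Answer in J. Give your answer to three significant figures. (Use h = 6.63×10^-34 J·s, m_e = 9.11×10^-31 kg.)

|ΔE| = 6.32×10^-17 J

E_1 = h²/(8m_eL²) = 1.317×10^-18 J.
|ΔE| = |1² − 7²|·E_1 = 48·1.317×10^-18 J = 6.32×10^-17 J.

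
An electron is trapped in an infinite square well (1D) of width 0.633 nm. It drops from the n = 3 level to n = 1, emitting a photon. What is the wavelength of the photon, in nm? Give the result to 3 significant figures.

λ = 165 nm

E_1 = h²/(8m_eL²) = 1.504×10^-19 J, so ΔE = (3² − 1²)E_1 = 1.203×10^-18 J.
λ = hc/ΔE = (6.626×10^-34·2.998×10^8)/1.203×10^-18 = 1.65×10^-7 m = 165 nm.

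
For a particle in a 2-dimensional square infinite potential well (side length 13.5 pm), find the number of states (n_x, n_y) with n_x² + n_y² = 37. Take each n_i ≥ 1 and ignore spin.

degeneracy = 2

The level has n_x² + n_y² = 37. The ordered positive-integer solutions are (1, 6), (6, 1).
That gives 2 states.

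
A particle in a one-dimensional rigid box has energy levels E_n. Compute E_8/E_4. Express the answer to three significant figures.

4.00

E_n ∝ n², so E_8/E_4 = 8²/4² = 64/16 = 4.00.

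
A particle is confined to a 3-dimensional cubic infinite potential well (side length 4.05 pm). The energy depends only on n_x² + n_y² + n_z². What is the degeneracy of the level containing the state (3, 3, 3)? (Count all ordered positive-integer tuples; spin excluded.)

The level has n_x² + n_y² + n_z² = 27. The ordered positive-integer solutions are (1, 1, 5), (1, 5, 1), (3, 3, 3), (5, 1, 1).
That gives 4 states.

degeneracy = 4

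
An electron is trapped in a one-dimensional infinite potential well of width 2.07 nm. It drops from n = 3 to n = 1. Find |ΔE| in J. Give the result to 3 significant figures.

E_1 = h²/(8m_eL²) = 1.406×10^-20 J.
|ΔE| = |3² − 1²|·E_1 = 8·1.406×10^-20 J = 1.12×10^-19 J.

|ΔE| = 1.12×10^-19 J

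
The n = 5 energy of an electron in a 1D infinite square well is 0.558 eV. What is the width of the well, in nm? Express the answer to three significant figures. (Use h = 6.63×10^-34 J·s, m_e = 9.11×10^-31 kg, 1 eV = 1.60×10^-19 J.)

From E_n = n²h²/(8m_eL²), L = n·h/√(8m_eE_n).
E_5 = 0.558 eV = 8.928×10^-20 J, so L = 5·6.63×10^-34/√(8·9.11×10^-31·8.928×10^-20) = 4.11×10^-9 m = 4.11 nm.

L = 4.11 nm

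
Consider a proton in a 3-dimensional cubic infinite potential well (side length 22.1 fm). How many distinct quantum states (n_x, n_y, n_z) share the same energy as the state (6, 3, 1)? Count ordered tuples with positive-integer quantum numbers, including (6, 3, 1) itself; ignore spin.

The level has n_x² + n_y² + n_z² = 46. The ordered positive-integer solutions are (1, 3, 6), (1, 6, 3), (3, 1, 6), (3, 6, 1), (6, 1, 3), (6, 3, 1).
That gives 6 states.

degeneracy = 6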